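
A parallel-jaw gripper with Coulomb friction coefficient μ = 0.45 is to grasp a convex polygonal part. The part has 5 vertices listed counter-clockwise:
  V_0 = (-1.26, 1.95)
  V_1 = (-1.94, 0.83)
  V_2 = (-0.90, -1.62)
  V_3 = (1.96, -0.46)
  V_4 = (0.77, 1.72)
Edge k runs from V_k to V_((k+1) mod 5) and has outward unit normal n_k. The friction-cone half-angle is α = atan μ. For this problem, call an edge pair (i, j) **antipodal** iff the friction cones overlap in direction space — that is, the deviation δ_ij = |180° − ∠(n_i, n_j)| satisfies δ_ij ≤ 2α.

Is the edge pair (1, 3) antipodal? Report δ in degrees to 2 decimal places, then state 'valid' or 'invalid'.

α = atan 0.45 = 24.23°;  2α = 48.46°
edge 1: e_1 = (+1.04, -2.45);  n_1 = (-0.9205, -0.3907)
edge 3: e_3 = (-1.19, +2.18);  n_3 = (+0.8777, +0.4791)
∠(n_1, n_3) = 174.37°
δ = |180° − 174.37°| = 5.63°
5.63° ≤ 2α = 48.46°  →  valid

δ = 5.63°, valid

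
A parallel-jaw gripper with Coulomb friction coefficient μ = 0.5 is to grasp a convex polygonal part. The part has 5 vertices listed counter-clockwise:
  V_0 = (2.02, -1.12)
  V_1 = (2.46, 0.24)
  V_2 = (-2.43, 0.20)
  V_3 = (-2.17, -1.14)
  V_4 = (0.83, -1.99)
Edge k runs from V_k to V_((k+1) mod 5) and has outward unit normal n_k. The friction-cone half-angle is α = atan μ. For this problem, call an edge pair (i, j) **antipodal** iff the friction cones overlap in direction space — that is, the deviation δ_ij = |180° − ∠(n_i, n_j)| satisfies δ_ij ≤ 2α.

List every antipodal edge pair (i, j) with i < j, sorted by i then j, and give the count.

α = atan 0.5 = 26.57°;  2α = 53.13°
n_0 = (+0.9514, -0.3078)
n_1 = (-0.0082, +1.0000)
n_2 = (-0.9817, -0.1905)
n_3 = (-0.2726, -0.9621)
n_4 = (+0.5902, -0.8073)
  (0,1): δ = 71.60°  ·
  (0,2): δ = 28.91°  ✓
  (0,3): δ = 92.11°  ·
  (0,4): δ = 144.10°  ·
  (1,2): δ = 79.49°  ·
  (1,3): δ = 16.29°  ✓
  (1,4): δ = 35.70°  ✓
  (2,3): δ = 116.80°  ·
  (2,4): δ = 64.81°  ·
  (3,4): δ = 128.01°  ·
antipodal pairs: 3

count = 3; pairs: (0,2), (1,3), (1,4)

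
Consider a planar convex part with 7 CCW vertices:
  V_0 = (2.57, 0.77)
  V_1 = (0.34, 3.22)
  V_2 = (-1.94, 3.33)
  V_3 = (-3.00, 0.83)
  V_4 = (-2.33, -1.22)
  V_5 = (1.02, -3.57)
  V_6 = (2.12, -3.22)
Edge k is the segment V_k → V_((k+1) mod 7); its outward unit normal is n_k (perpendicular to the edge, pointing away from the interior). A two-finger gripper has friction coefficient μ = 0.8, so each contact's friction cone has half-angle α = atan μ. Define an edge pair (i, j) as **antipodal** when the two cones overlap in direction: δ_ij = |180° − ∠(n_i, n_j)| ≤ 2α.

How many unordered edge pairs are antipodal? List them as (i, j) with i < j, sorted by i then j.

α = atan 0.8 = 38.66°;  2α = 77.32°
n_0 = (+0.7395, +0.6731)
n_1 = (+0.0482, +0.9988)
n_2 = (-0.9207, +0.3904)
n_3 = (-0.9505, -0.3107)
n_4 = (-0.5743, -0.8187)
n_5 = (+0.3032, -0.9529)
n_6 = (+0.9937, -0.1121)
  (0,1): δ = 135.07°  ·
  (0,2): δ = 65.29°  ✓
  (0,3): δ = 24.21°  ✓
  (0,4): δ = 12.64°  ✓
  (0,5): δ = 65.34°  ✓
  (0,6): δ = 131.26°  ·
  (1,2): δ = 110.21°  ·
  (1,3): δ = 69.14°  ✓
  (1,4): δ = 32.29°  ✓
  (1,5): δ = 20.41°  ✓
  (1,6): δ = 86.33°  ·
  (2,3): δ = 138.92°  ·
  (2,4): δ = 102.07°  ·
  (2,5): δ = 49.37°  ✓
  (2,6): δ = 16.54°  ✓
  (3,4): δ = 143.15°  ·
  (3,5): δ = 90.45°  ·
  (3,6): δ = 24.53°  ✓
  (4,5): δ = 127.30°  ·
  (4,6): δ = 61.39°  ✓
  (5,6): δ = 114.08°  ·
antipodal pairs: 11

count = 11; pairs: (0,2), (0,3), (0,4), (0,5), (1,3), (1,4), (1,5), (2,5), (2,6), (3,6), (4,6)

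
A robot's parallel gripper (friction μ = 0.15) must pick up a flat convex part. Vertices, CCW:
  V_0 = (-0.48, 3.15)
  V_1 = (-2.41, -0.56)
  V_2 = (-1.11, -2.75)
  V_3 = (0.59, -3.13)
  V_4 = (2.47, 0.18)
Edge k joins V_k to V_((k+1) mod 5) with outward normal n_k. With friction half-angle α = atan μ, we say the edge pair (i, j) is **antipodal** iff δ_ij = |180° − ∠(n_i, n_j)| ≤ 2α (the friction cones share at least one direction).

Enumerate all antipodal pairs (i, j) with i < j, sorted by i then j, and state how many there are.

count = 2; pairs: (0,3), (1,4)

α = atan 0.15 = 8.53°;  2α = 17.06°
n_0 = (-0.8871, +0.4615)
n_1 = (-0.8599, -0.5104)
n_2 = (-0.2181, -0.9759)
n_3 = (+0.8695, -0.4939)
n_4 = (+0.7095, +0.7047)
  (0,1): δ = 121.82°  ·
  (0,2): δ = 75.12°  ·
  (0,3): δ = 2.11°  ✓
  (0,4): δ = 72.29°  ·
  (1,2): δ = 133.29°  ·
  (1,3): δ = 60.29°  ·
  (1,4): δ = 14.11°  ✓
  (2,3): δ = 107.00°  ·
  (2,4): δ = 32.59°  ·
  (3,4): δ = 105.60°  ·
antipodal pairs: 2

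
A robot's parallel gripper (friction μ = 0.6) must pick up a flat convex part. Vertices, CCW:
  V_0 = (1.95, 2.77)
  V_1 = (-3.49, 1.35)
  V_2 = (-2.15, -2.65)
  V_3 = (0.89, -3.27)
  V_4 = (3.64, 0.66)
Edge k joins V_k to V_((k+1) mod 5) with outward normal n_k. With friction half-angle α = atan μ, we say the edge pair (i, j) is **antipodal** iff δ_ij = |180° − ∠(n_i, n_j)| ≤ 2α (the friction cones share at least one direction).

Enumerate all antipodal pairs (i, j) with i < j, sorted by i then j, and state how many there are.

α = atan 0.6 = 30.96°;  2α = 61.93°
n_0 = (-0.2526, +0.9676)
n_1 = (-0.9482, -0.3176)
n_2 = (-0.1998, -0.9798)
n_3 = (+0.8193, -0.5733)
n_4 = (+0.7805, +0.6251)
  (0,1): δ = 86.11°  ·
  (0,2): δ = 26.16°  ✓
  (0,3): δ = 40.39°  ✓
  (0,4): δ = 114.06°  ·
  (1,2): δ = 120.05°  ·
  (1,3): δ = 53.50°  ✓
  (1,4): δ = 20.17°  ✓
  (2,3): δ = 113.45°  ·
  (2,4): δ = 39.78°  ✓
  (3,4): δ = 106.32°  ·
antipodal pairs: 5

count = 5; pairs: (0,2), (0,3), (1,3), (1,4), (2,4)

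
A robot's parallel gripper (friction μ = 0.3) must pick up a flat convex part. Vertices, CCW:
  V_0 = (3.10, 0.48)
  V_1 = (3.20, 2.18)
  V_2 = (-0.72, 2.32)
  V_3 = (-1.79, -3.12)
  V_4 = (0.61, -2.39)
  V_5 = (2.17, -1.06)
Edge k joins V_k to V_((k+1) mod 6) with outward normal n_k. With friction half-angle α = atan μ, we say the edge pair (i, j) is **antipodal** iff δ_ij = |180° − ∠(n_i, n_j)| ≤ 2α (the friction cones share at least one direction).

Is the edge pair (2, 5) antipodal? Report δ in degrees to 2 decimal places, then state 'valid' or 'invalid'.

δ = 20.00°, valid

α = atan 0.3 = 16.70°;  2α = 33.40°
edge 2: e_2 = (-1.07, -5.44);  n_2 = (-0.9812, +0.1930)
edge 5: e_5 = (+0.93, +1.54);  n_5 = (+0.8560, -0.5169)
∠(n_2, n_5) = 160.00°
δ = |180° − 160.00°| = 20.00°
20.00° ≤ 2α = 33.40°  →  valid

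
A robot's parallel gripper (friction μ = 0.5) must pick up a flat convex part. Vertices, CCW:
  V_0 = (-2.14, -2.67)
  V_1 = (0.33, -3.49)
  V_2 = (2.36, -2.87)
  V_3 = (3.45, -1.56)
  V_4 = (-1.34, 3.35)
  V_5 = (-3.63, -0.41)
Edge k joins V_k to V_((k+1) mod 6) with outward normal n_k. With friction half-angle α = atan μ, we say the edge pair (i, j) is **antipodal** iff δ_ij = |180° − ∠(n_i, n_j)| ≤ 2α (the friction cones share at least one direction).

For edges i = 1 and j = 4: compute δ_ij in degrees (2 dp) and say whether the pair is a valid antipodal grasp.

α = atan 0.5 = 26.57°;  2α = 53.13°
edge 1: e_1 = (+2.03, +0.62);  n_1 = (+0.2921, -0.9564)
edge 4: e_4 = (-2.29, -3.76);  n_4 = (-0.8541, +0.5202)
∠(n_1, n_4) = 138.33°
δ = |180° − 138.33°| = 41.67°
41.67° ≤ 2α = 53.13°  →  valid

δ = 41.67°, valid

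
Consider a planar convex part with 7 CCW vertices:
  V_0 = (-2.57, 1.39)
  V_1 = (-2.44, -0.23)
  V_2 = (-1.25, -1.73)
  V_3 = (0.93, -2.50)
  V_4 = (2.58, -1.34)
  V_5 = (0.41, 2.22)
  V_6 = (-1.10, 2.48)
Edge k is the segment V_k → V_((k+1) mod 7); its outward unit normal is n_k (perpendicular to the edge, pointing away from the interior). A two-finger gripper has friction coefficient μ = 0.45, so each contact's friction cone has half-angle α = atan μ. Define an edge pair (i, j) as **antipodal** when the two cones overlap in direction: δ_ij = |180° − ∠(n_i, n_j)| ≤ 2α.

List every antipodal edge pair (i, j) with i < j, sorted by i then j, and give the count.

count = 7; pairs: (0,4), (1,4), (1,5), (2,4), (2,5), (3,5), (3,6)

α = atan 0.45 = 24.23°;  2α = 48.46°
n_0 = (-0.9968, -0.0800)
n_1 = (-0.7834, -0.6215)
n_2 = (-0.3330, -0.9429)
n_3 = (+0.5751, -0.8181)
n_4 = (+0.8539, +0.5205)
n_5 = (+0.1697, +0.9855)
n_6 = (-0.5956, +0.8033)
  (0,1): δ = 146.16°  ·
  (0,2): δ = 114.04°  ·
  (0,3): δ = 59.48°  ·
  (0,4): δ = 26.78°  ✓
  (0,5): δ = 75.64°  ·
  (0,6): δ = 121.97°  ·
  (1,2): δ = 147.88°  ·
  (1,3): δ = 93.32°  ·
  (1,4): δ = 7.06°  ✓
  (1,5): δ = 41.80°  ✓
  (1,6): δ = 88.13°  ·
  (2,3): δ = 125.44°  ·
  (2,4): δ = 39.18°  ✓
  (2,5): δ = 9.68°  ✓
  (2,6): δ = 56.01°  ·
  (3,4): δ = 93.74°  ·
  (3,5): δ = 44.88°  ✓
  (3,6): δ = 1.45°  ✓
  (4,5): δ = 131.13°  ·
  (4,6): δ = 84.81°  ·
  (5,6): δ = 133.67°  ·
antipodal pairs: 7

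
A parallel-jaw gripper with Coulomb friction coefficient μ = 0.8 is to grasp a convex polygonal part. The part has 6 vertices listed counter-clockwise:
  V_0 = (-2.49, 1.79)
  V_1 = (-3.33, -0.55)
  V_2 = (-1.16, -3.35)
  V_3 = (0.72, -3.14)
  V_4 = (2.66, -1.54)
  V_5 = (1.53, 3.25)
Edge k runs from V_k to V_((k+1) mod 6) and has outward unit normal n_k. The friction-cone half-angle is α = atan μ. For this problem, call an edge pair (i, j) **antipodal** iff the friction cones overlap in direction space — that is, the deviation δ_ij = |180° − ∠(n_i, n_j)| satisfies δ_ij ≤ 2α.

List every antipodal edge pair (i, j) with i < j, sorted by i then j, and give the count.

α = atan 0.8 = 38.66°;  2α = 77.32°
n_0 = (-0.9412, +0.3379)
n_1 = (-0.7904, -0.6126)
n_2 = (+0.1110, -0.9938)
n_3 = (+0.6363, -0.7715)
n_4 = (+0.9733, +0.2296)
n_5 = (-0.3414, +0.9399)
  (0,1): δ = 122.48°  ·
  (0,2): δ = 63.88°  ✓
  (0,3): δ = 30.74°  ✓
  (0,4): δ = 33.02°  ✓
  (0,5): δ = 129.71°  ·
  (1,2): δ = 121.40°  ·
  (1,3): δ = 88.26°  ·
  (1,4): δ = 24.50°  ✓
  (1,5): δ = 72.18°  ✓
  (2,3): δ = 146.86°  ·
  (2,4): δ = 83.10°  ·
  (2,5): δ = 13.59°  ✓
  (3,4): δ = 116.24°  ·
  (3,5): δ = 19.55°  ✓
  (4,5): δ = 83.31°  ·
antipodal pairs: 7

count = 7; pairs: (0,2), (0,3), (0,4), (1,4), (1,5), (2,5), (3,5)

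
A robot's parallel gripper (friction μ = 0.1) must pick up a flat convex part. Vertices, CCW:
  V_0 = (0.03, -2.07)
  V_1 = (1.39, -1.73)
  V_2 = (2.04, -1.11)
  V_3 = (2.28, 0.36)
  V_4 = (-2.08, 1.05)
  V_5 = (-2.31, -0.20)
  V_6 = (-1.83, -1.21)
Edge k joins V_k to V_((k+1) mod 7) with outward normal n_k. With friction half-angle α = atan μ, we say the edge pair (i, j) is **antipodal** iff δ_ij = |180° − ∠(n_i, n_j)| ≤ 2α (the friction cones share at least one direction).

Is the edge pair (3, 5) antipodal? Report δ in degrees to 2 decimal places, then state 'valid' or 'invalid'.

α = atan 0.1 = 5.71°;  2α = 11.42°
edge 3: e_3 = (-4.36, +0.69);  n_3 = (+0.1563, +0.9877)
edge 5: e_5 = (+0.48, -1.01);  n_5 = (-0.9032, -0.4292)
∠(n_3, n_5) = 124.41°
δ = |180° − 124.41°| = 55.59°
55.59° > 2α = 11.42°  →  invalid

δ = 55.59°, invalid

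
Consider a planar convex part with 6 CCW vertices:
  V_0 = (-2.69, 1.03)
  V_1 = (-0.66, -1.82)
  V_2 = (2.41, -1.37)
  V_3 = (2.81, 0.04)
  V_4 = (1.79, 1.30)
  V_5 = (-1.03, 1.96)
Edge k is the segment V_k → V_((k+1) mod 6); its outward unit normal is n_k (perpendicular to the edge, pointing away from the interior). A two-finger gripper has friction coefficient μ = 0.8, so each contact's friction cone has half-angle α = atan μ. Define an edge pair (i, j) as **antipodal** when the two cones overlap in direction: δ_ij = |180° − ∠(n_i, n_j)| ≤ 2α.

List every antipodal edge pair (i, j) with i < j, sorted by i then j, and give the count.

α = atan 0.8 = 38.66°;  2α = 77.32°
n_0 = (-0.8145, -0.5802)
n_1 = (+0.1450, -0.9894)
n_2 = (+0.9620, -0.2729)
n_3 = (+0.7772, +0.6292)
n_4 = (+0.2279, +0.9737)
n_5 = (-0.4888, +0.8724)
  (0,1): δ = 117.12°  ·
  (0,2): δ = 51.30°  ✓
  (0,3): δ = 3.53°  ✓
  (0,4): δ = 41.37°  ✓
  (0,5): δ = 83.80°  ·
  (1,2): δ = 114.18°  ·
  (1,3): δ = 59.35°  ✓
  (1,4): δ = 21.51°  ✓
  (1,5): δ = 20.92°  ✓
  (2,3): δ = 125.17°  ·
  (2,4): δ = 87.33°  ·
  (2,5): δ = 44.90°  ✓
  (3,4): δ = 142.16°  ·
  (3,5): δ = 99.73°  ·
  (4,5): δ = 137.57°  ·
antipodal pairs: 7

count = 7; pairs: (0,2), (0,3), (0,4), (1,3), (1,4), (1,5), (2,5)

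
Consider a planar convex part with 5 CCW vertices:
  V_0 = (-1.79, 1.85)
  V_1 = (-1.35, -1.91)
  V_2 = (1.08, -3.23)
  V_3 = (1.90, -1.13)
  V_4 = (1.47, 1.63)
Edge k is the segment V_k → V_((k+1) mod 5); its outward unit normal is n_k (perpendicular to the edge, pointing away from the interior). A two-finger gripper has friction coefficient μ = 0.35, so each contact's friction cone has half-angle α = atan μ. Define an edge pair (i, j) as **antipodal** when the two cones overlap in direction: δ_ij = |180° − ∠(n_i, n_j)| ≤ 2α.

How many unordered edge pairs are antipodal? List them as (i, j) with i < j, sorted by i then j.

count = 3; pairs: (0,2), (0,3), (1,4)

α = atan 0.35 = 19.29°;  2α = 38.58°
n_0 = (-0.9932, -0.1162)
n_1 = (-0.4773, -0.8787)
n_2 = (+0.9315, -0.3637)
n_3 = (+0.9881, +0.1539)
n_4 = (+0.0673, +0.9977)
  (0,1): δ = 125.19°  ·
  (0,2): δ = 28.00°  ✓
  (0,3): δ = 2.18°  ✓
  (0,4): δ = 79.46°  ·
  (1,2): δ = 82.82°  ·
  (1,3): δ = 52.63°  ·
  (1,4): δ = 24.65°  ✓
  (2,3): δ = 149.82°  ·
  (2,4): δ = 72.53°  ·
  (3,4): δ = 102.72°  ·
antipodal pairs: 3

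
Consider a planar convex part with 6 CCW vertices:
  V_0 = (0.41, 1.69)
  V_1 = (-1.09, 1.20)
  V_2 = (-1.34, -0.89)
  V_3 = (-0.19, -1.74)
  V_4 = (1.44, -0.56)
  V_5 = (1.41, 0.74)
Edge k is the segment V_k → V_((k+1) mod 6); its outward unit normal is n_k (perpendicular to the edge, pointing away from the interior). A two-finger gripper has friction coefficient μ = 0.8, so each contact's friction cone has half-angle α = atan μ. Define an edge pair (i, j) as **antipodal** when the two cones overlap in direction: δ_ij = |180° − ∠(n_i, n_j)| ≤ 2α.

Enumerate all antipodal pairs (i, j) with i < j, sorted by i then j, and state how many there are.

count = 8; pairs: (0,2), (0,3), (0,4), (1,3), (1,4), (1,5), (2,4), (2,5)

α = atan 0.8 = 38.66°;  2α = 77.32°
n_0 = (-0.3105, +0.9506)
n_1 = (-0.9929, +0.1188)
n_2 = (-0.5944, -0.8042)
n_3 = (+0.5864, -0.8100)
n_4 = (+0.9997, +0.0231)
n_5 = (+0.6887, +0.7250)
  (0,1): δ = 114.91°  ·
  (0,2): δ = 54.56°  ✓
  (0,3): δ = 17.81°  ✓
  (0,4): δ = 73.23°  ✓
  (0,5): δ = 118.38°  ·
  (1,2): δ = 119.65°  ·
  (1,3): δ = 47.28°  ✓
  (1,4): δ = 8.14°  ✓
  (1,5): δ = 53.29°  ✓
  (2,3): δ = 107.63°  ·
  (2,4): δ = 52.21°  ✓
  (2,5): δ = 7.06°  ✓
  (3,4): δ = 124.58°  ·
  (3,5): δ = 79.43°  ·
  (4,5): δ = 134.85°  ·
antipodal pairs: 8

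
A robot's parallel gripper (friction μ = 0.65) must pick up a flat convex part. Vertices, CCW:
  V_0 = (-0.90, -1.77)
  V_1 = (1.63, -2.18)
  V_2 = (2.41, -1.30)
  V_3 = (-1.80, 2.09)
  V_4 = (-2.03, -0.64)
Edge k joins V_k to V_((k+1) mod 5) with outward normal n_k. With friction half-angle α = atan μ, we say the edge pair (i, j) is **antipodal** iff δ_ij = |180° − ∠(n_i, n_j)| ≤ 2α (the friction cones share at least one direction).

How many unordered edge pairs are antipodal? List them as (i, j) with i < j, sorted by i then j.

count = 4; pairs: (0,2), (1,3), (2,3), (2,4)

α = atan 0.65 = 33.02°;  2α = 66.05°
n_0 = (-0.1600, -0.9871)
n_1 = (+0.7483, -0.6633)
n_2 = (+0.6272, +0.7789)
n_3 = (-0.9965, +0.0840)
n_4 = (-0.7071, -0.7071)
  (0,1): δ = 122.35°  ·
  (0,2): δ = 29.64°  ✓
  (0,3): δ = 94.39°  ·
  (0,4): δ = 144.21°  ·
  (1,2): δ = 87.29°  ·
  (1,3): δ = 36.74°  ✓
  (1,4): δ = 86.55°  ·
  (2,3): δ = 55.97°  ✓
  (2,4): δ = 6.16°  ✓
  (3,4): δ = 130.18°  ·
antipodal pairs: 4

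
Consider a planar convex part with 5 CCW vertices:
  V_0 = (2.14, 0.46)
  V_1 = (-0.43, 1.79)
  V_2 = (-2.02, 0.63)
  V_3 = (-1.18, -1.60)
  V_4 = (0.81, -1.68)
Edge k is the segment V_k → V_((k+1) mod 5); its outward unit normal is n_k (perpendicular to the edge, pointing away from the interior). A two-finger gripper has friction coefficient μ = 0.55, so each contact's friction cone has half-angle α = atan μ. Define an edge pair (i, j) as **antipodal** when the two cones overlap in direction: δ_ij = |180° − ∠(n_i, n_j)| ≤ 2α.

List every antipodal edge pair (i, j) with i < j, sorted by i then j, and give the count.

count = 5; pairs: (0,2), (0,3), (1,3), (1,4), (2,4)

α = atan 0.55 = 28.81°;  2α = 57.62°
n_0 = (+0.4596, +0.8881)
n_1 = (-0.5894, +0.8079)
n_2 = (-0.9358, -0.3525)
n_3 = (-0.0402, -0.9992)
n_4 = (+0.8493, -0.5279)
  (0,1): δ = 116.53°  ·
  (0,2): δ = 42.00°  ✓
  (0,3): δ = 25.06°  ✓
  (0,4): δ = 85.50°  ·
  (1,2): δ = 105.47°  ·
  (1,3): δ = 38.42°  ✓
  (1,4): δ = 22.03°  ✓
  (2,3): δ = 112.94°  ·
  (2,4): δ = 52.50°  ✓
  (3,4): δ = 119.56°  ·
antipodal pairs: 5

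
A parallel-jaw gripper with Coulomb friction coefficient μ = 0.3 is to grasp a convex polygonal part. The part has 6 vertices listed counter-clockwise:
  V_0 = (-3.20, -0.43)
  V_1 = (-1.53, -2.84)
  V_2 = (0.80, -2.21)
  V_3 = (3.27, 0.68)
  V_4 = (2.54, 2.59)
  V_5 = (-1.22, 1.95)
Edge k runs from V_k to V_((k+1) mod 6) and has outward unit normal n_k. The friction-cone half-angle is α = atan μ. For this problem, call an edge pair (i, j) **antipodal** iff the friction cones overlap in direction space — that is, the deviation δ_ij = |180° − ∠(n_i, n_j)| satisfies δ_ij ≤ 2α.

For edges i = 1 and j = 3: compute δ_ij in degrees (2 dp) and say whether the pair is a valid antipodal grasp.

α = atan 0.3 = 16.70°;  2α = 33.40°
edge 1: e_1 = (+2.33, +0.63);  n_1 = (+0.2610, -0.9653)
edge 3: e_3 = (-0.73, +1.91);  n_3 = (+0.9341, +0.3570)
∠(n_1, n_3) = 95.79°
δ = |180° − 95.79°| = 84.21°
84.21° > 2α = 33.40°  →  invalid

δ = 84.21°, invalid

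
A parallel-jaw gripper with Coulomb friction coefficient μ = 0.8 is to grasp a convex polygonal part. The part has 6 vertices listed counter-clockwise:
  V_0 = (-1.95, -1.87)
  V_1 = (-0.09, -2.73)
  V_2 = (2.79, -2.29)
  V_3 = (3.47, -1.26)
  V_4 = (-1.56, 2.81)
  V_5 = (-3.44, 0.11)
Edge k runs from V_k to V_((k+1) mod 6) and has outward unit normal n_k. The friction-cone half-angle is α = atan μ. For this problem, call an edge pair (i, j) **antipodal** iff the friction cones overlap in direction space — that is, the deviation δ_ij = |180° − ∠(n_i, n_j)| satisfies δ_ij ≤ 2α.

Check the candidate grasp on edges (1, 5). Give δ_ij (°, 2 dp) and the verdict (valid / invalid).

δ = 118.28°, invalid

α = atan 0.8 = 38.66°;  2α = 77.32°
edge 1: e_1 = (+2.88, +0.44);  n_1 = (+0.1510, -0.9885)
edge 5: e_5 = (+1.49, -1.98);  n_5 = (-0.7990, -0.6013)
∠(n_1, n_5) = 61.72°
δ = |180° − 61.72°| = 118.28°
118.28° > 2α = 77.32°  →  invalid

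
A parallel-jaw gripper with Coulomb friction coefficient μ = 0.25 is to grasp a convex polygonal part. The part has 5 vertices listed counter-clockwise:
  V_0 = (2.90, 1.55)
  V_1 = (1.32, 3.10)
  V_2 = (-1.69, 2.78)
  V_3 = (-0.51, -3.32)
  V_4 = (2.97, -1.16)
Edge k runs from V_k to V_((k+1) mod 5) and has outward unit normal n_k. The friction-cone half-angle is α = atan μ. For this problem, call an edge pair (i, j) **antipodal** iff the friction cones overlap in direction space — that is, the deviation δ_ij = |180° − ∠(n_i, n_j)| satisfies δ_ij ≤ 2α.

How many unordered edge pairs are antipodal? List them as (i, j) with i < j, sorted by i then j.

count = 2; pairs: (1,3), (2,4)

α = atan 0.25 = 14.04°;  2α = 28.07°
n_0 = (+0.7003, +0.7139)
n_1 = (-0.1057, +0.9944)
n_2 = (-0.9818, -0.1899)
n_3 = (+0.5274, -0.8496)
n_4 = (+0.9997, +0.0258)
  (0,1): δ = 129.48°  ·
  (0,2): δ = 34.60°  ·
  (0,3): δ = 76.28°  ·
  (0,4): δ = 135.93°  ·
  (1,2): δ = 85.12°  ·
  (1,3): δ = 25.76°  ✓
  (1,4): δ = 85.41°  ·
  (2,3): δ = 69.12°  ·
  (2,4): δ = 9.47°  ✓
  (3,4): δ = 120.35°  ·
antipodal pairs: 2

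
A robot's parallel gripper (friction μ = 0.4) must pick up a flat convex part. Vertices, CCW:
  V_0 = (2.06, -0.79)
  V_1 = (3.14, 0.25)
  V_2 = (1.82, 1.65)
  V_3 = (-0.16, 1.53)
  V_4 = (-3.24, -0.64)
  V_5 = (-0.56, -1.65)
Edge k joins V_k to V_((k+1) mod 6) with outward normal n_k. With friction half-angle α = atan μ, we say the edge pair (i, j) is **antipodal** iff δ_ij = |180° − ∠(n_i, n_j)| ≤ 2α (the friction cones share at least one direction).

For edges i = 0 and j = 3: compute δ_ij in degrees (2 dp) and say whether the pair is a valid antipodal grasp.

δ = 8.75°, valid

α = atan 0.4 = 21.80°;  2α = 43.60°
edge 0: e_0 = (+1.08, +1.04);  n_0 = (+0.6936, -0.7203)
edge 3: e_3 = (-3.08, -2.17);  n_3 = (-0.5760, +0.8175)
∠(n_0, n_3) = 171.25°
δ = |180° − 171.25°| = 8.75°
8.75° ≤ 2α = 43.60°  →  valid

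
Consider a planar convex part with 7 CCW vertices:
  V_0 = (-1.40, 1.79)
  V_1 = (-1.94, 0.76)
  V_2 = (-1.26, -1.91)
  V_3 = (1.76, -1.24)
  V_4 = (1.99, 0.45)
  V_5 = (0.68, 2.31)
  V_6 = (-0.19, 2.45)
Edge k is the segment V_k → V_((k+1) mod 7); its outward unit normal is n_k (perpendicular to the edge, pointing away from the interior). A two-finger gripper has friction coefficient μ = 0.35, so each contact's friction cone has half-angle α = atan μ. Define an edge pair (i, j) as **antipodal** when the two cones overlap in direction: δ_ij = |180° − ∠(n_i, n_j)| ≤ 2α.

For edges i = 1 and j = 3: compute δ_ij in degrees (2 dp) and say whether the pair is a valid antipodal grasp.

δ = 22.04°, valid

α = atan 0.35 = 19.29°;  2α = 38.58°
edge 1: e_1 = (+0.68, -2.67);  n_1 = (-0.9691, -0.2468)
edge 3: e_3 = (+0.23, +1.69);  n_3 = (+0.9909, -0.1349)
∠(n_1, n_3) = 157.96°
δ = |180° − 157.96°| = 22.04°
22.04° ≤ 2α = 38.58°  →  valid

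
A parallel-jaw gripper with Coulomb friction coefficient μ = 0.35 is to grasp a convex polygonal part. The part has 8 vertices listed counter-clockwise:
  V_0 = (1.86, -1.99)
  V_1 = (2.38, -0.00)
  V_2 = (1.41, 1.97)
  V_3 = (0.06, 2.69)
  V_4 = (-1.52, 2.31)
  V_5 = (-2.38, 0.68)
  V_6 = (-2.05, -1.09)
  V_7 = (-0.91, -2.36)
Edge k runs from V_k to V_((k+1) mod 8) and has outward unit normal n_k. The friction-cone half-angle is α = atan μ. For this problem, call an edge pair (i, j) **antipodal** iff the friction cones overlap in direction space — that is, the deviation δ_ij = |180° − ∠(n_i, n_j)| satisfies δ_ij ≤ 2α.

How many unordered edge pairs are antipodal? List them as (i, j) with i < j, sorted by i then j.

count = 7; pairs: (0,4), (0,5), (1,5), (1,6), (2,6), (2,7), (3,7)

α = atan 0.35 = 19.29°;  2α = 38.58°
n_0 = (+0.9675, -0.2528)
n_1 = (+0.8971, +0.4417)
n_2 = (+0.4706, +0.8824)
n_3 = (-0.2338, +0.9723)
n_4 = (-0.8844, +0.4666)
n_5 = (-0.9831, -0.1833)
n_6 = (-0.7442, -0.6680)
n_7 = (+0.1324, -0.9912)
  (0,1): δ = 139.14°  ·
  (0,2): δ = 103.43°  ·
  (0,3): δ = 61.83°  ·
  (0,4): δ = 13.17°  ✓
  (0,5): δ = 25.21°  ✓
  (0,6): δ = 56.56°  ·
  (0,7): δ = 112.25°  ·
  (1,2): δ = 144.29°  ·
  (1,3): δ = 102.69°  ·
  (1,4): δ = 54.03°  ·
  (1,5): δ = 15.65°  ✓
  (1,6): δ = 15.70°  ✓
  (1,7): δ = 71.39°  ·
  (2,3): δ = 138.40°  ·
  (2,4): δ = 89.74°  ·
  (2,5): δ = 51.37°  ·
  (2,6): δ = 20.02°  ✓
  (2,7): δ = 35.68°  ✓
  (3,4): δ = 131.34°  ·
  (3,5): δ = 92.96°  ·
  (3,6): δ = 61.61°  ·
  (3,7): δ = 5.91°  ✓
  (4,5): δ = 141.62°  ·
  (4,6): δ = 110.27°  ·
  (4,7): δ = 54.58°  ·
  (5,6): δ = 148.65°  ·
  (5,7): δ = 92.95°  ·
  (6,7): δ = 124.30°  ·
antipodal pairs: 7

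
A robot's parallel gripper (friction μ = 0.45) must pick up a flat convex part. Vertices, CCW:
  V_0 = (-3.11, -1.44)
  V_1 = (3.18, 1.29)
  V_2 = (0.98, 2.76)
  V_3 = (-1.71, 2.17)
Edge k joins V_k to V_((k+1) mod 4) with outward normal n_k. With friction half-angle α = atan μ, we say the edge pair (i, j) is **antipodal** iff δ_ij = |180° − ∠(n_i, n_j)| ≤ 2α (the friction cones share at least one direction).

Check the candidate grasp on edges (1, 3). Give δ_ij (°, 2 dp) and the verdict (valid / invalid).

δ = 77.45°, invalid

α = atan 0.45 = 24.23°;  2α = 48.46°
edge 1: e_1 = (-2.20, +1.47);  n_1 = (+0.5556, +0.8315)
edge 3: e_3 = (-1.40, -3.61);  n_3 = (-0.9323, +0.3616)
∠(n_1, n_3) = 102.55°
δ = |180° − 102.55°| = 77.45°
77.45° > 2α = 48.46°  →  invalid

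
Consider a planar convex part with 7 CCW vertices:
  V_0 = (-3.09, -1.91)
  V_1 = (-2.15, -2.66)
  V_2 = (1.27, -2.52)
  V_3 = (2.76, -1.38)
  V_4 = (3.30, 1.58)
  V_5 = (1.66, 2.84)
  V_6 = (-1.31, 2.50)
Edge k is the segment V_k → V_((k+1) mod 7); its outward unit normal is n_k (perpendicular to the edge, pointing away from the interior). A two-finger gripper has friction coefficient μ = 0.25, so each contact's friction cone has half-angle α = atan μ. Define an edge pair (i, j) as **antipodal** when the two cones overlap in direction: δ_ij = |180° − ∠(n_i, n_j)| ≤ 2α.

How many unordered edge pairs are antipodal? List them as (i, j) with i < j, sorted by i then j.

α = atan 0.25 = 14.04°;  2α = 28.07°
n_0 = (-0.6237, -0.7817)
n_1 = (+0.0409, -0.9992)
n_2 = (+0.6076, -0.7942)
n_3 = (+0.9838, -0.1795)
n_4 = (+0.6092, +0.7930)
n_5 = (-0.1137, +0.9935)
n_6 = (-0.9273, +0.3743)
  (0,1): δ = 139.07°  ·
  (0,2): δ = 103.99°  ·
  (0,3): δ = 61.75°  ·
  (0,4): δ = 1.05°  ✓
  (0,5): δ = 45.12°  ·
  (0,6): δ = 106.61°  ·
  (1,2): δ = 144.92°  ·
  (1,3): δ = 102.68°  ·
  (1,4): δ = 39.88°  ·
  (1,5): δ = 4.19°  ✓
  (1,6): δ = 65.68°  ·
  (2,3): δ = 137.76°  ·
  (2,4): δ = 74.95°  ·
  (2,5): δ = 30.89°  ·
  (2,6): δ = 30.60°  ·
  (3,4): δ = 117.20°  ·
  (3,5): δ = 73.13°  ·
  (3,6): δ = 11.64°  ✓
  (4,5): δ = 135.93°  ·
  (4,6): δ = 74.45°  ·
  (5,6): δ = 118.51°  ·
antipodal pairs: 3

count = 3; pairs: (0,4), (1,5), (3,6)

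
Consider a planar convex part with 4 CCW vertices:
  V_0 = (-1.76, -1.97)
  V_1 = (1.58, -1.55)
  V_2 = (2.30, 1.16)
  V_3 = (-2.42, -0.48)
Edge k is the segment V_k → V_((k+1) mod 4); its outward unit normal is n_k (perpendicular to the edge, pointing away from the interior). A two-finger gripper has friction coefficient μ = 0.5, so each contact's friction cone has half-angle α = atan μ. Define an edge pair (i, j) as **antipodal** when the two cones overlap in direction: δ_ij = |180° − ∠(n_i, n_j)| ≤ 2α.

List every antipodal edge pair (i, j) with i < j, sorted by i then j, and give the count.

α = atan 0.5 = 26.57°;  2α = 53.13°
n_0 = (+0.1248, -0.9922)
n_1 = (+0.9665, -0.2568)
n_2 = (-0.3282, +0.9446)
n_3 = (-0.9143, -0.4050)
  (0,1): δ = 112.05°  ·
  (0,2): δ = 11.99°  ✓
  (0,3): δ = 106.72°  ·
  (1,2): δ = 55.96°  ·
  (1,3): δ = 38.77°  ✓
  (2,3): δ = 85.27°  ·
antipodal pairs: 2

count = 2; pairs: (0,2), (1,3)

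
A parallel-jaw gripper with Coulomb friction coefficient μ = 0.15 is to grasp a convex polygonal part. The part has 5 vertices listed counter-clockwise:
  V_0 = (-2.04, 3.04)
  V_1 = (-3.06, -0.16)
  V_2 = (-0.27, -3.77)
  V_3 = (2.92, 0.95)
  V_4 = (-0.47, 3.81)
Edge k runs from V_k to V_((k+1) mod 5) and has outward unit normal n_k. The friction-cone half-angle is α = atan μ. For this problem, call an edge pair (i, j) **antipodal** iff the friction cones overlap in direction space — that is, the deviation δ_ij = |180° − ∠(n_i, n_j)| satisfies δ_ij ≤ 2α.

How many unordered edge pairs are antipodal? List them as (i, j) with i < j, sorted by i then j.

count = 2; pairs: (0,2), (1,3)

α = atan 0.15 = 8.53°;  2α = 17.06°
n_0 = (-0.9528, +0.3037)
n_1 = (-0.7912, -0.6115)
n_2 = (+0.8285, -0.5600)
n_3 = (+0.6448, +0.7643)
n_4 = (-0.4403, +0.8978)
  (0,1): δ = 124.62°  ·
  (0,2): δ = 16.37°  ✓
  (0,3): δ = 67.53°  ·
  (0,4): δ = 133.81°  ·
  (1,2): δ = 71.75°  ·
  (1,3): δ = 12.15°  ✓
  (1,4): δ = 78.43°  ·
  (2,3): δ = 96.10°  ·
  (2,4): δ = 29.82°  ·
  (3,4): δ = 113.72°  ·
antipodal pairs: 2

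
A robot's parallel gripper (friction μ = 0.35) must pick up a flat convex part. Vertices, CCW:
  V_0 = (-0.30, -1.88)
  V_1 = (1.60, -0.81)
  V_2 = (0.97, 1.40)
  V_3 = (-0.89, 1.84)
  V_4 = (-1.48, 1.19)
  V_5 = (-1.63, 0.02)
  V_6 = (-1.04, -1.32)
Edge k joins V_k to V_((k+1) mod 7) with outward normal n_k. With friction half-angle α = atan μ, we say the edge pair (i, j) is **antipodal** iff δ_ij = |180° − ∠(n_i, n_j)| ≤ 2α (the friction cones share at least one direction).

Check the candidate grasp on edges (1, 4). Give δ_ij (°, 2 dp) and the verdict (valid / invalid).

δ = 23.22°, valid

α = atan 0.35 = 19.29°;  2α = 38.58°
edge 1: e_1 = (-0.63, +2.21);  n_1 = (+0.9617, +0.2741)
edge 4: e_4 = (-0.15, -1.17);  n_4 = (-0.9919, +0.1272)
∠(n_1, n_4) = 156.78°
δ = |180° − 156.78°| = 23.22°
23.22° ≤ 2α = 38.58°  →  valid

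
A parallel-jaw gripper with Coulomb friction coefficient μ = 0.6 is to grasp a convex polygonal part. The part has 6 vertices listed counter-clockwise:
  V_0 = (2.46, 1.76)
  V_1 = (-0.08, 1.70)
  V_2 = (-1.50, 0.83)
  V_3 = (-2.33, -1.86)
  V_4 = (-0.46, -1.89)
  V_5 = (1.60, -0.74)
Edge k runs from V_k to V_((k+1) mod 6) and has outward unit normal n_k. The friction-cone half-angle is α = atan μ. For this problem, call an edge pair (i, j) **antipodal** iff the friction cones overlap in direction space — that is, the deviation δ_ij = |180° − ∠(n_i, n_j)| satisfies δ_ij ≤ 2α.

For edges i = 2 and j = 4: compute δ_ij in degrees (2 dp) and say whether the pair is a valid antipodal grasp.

α = atan 0.6 = 30.96°;  2α = 61.93°
edge 2: e_2 = (-0.83, -2.69);  n_2 = (-0.9555, +0.2948)
edge 4: e_4 = (+2.06, +1.15);  n_4 = (+0.4874, -0.8732)
∠(n_2, n_4) = 136.32°
δ = |180° − 136.32°| = 43.68°
43.68° ≤ 2α = 61.93°  →  valid

δ = 43.68°, valid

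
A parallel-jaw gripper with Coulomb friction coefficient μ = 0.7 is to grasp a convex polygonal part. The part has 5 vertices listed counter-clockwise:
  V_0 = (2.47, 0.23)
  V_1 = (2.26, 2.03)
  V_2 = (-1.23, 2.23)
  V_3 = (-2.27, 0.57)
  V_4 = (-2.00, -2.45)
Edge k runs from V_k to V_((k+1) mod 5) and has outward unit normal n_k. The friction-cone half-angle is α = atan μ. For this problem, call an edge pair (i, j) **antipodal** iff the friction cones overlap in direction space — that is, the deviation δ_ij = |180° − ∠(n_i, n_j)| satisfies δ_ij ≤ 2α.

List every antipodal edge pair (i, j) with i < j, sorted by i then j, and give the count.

α = atan 0.7 = 34.99°;  2α = 69.98°
n_0 = (+0.9933, +0.1159)
n_1 = (+0.0572, +0.9984)
n_2 = (-0.8474, +0.5309)
n_3 = (-0.9960, -0.0890)
n_4 = (+0.5142, -0.8577)
  (0,1): δ = 99.93°  ·
  (0,2): δ = 38.72°  ✓
  (0,3): δ = 1.55°  ✓
  (0,4): δ = 114.29°  ·
  (1,2): δ = 118.79°  ·
  (1,3): δ = 81.61°  ·
  (1,4): δ = 34.22°  ✓
  (2,3): δ = 142.82°  ·
  (2,4): δ = 26.99°  ✓
  (3,4): δ = 64.16°  ✓
antipodal pairs: 5

count = 5; pairs: (0,2), (0,3), (1,4), (2,4), (3,4)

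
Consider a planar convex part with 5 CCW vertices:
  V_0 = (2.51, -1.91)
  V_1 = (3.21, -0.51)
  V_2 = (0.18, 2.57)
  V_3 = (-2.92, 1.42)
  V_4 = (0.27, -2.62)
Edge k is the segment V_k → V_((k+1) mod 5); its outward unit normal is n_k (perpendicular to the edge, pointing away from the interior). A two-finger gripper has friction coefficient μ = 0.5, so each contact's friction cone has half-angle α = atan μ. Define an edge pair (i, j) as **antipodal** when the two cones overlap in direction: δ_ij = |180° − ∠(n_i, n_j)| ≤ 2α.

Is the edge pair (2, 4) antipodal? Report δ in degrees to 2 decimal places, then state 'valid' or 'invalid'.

α = atan 0.5 = 26.57°;  2α = 53.13°
edge 2: e_2 = (-3.10, -1.15);  n_2 = (-0.3478, +0.9376)
edge 4: e_4 = (+2.24, +0.71);  n_4 = (+0.3021, -0.9533)
∠(n_2, n_4) = 177.23°
δ = |180° − 177.23°| = 2.77°
2.77° ≤ 2α = 53.13°  →  valid

δ = 2.77°, valid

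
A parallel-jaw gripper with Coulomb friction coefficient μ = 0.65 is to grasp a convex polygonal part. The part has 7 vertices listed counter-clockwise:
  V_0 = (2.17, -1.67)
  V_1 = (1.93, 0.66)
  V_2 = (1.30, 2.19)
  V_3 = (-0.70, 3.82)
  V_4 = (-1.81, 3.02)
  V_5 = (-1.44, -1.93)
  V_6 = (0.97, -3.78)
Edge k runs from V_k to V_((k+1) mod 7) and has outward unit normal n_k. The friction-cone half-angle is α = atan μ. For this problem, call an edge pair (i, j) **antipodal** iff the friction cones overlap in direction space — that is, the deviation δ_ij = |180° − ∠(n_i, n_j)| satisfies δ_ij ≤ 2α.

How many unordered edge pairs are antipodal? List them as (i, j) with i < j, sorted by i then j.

count = 9; pairs: (0,3), (0,4), (0,5), (1,4), (1,5), (2,4), (2,5), (3,6), (4,6)

α = atan 0.65 = 33.02°;  2α = 66.05°
n_0 = (+0.9947, +0.1025)
n_1 = (+0.9247, +0.3807)
n_2 = (+0.6318, +0.7752)
n_3 = (-0.5847, +0.8113)
n_4 = (-0.9972, -0.0745)
n_5 = (-0.6089, -0.7932)
n_6 = (+0.8693, -0.4944)
  (0,1): δ = 163.50°  ·
  (0,2): δ = 135.06°  ·
  (0,3): δ = 60.10°  ✓
  (0,4): δ = 1.61°  ✓
  (0,5): δ = 46.61°  ✓
  (0,6): δ = 144.49°  ·
  (1,2): δ = 151.56°  ·
  (1,3): δ = 76.60°  ·
  (1,4): δ = 18.11°  ✓
  (1,5): δ = 30.11°  ✓
  (1,6): δ = 127.99°  ·
  (2,3): δ = 105.04°  ·
  (2,4): δ = 46.55°  ✓
  (2,5): δ = 1.67°  ✓
  (2,6): δ = 99.55°  ·
  (3,4): δ = 121.51°  ·
  (3,5): δ = 73.29°  ·
  (3,6): δ = 24.59°  ✓
  (4,5): δ = 131.79°  ·
  (4,6): δ = 33.90°  ✓
  (5,6): δ = 82.12°  ·
antipodal pairs: 9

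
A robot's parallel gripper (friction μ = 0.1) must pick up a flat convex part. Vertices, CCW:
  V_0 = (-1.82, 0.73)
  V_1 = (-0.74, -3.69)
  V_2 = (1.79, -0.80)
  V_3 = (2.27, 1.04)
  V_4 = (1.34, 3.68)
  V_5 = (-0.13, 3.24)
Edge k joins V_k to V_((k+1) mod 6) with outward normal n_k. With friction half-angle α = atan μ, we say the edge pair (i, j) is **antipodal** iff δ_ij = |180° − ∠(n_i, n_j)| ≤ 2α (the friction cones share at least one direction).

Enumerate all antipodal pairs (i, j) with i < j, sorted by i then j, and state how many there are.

count = 2; pairs: (0,3), (1,5)

α = atan 0.1 = 5.71°;  2α = 11.42°
n_0 = (-0.9714, -0.2374)
n_1 = (+0.7524, -0.6587)
n_2 = (+0.9676, -0.2524)
n_3 = (+0.9432, +0.3323)
n_4 = (-0.2867, +0.9580)
n_5 = (-0.8295, +0.5585)
  (0,1): δ = 54.93°  ·
  (0,2): δ = 28.35°  ·
  (0,3): δ = 5.68°  ✓
  (0,4): δ = 92.93°  ·
  (0,5): δ = 132.32°  ·
  (1,2): δ = 153.42°  ·
  (1,3): δ = 119.39°  ·
  (1,4): δ = 32.14°  ·
  (1,5): δ = 7.25°  ✓
  (2,3): δ = 145.97°  ·
  (2,4): δ = 58.72°  ·
  (2,5): δ = 19.33°  ·
  (3,4): δ = 92.74°  ·
  (3,5): δ = 53.36°  ·
  (4,5): δ = 140.62°  ·
antipodal pairs: 2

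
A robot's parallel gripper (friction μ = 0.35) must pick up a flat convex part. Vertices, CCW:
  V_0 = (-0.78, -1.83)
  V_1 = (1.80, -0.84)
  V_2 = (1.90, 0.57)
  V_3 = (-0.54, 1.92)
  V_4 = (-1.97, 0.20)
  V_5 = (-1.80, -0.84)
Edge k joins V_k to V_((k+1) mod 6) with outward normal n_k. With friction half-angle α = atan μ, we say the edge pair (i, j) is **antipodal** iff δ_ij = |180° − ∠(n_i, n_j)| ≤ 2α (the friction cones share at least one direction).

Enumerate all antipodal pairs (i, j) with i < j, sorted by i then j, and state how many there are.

count = 4; pairs: (0,3), (1,3), (1,4), (2,5)

α = atan 0.35 = 19.29°;  2α = 38.58°
n_0 = (+0.3583, -0.9336)
n_1 = (+0.9975, -0.0707)
n_2 = (+0.4841, +0.8750)
n_3 = (-0.7690, +0.6393)
n_4 = (-0.9869, -0.1613)
n_5 = (-0.6965, -0.7176)
  (0,1): δ = 115.05°  ·
  (0,2): δ = 49.95°  ·
  (0,3): δ = 29.27°  ✓
  (0,4): δ = 78.29°  ·
  (0,5): δ = 114.86°  ·
  (1,2): δ = 114.90°  ·
  (1,3): δ = 35.68°  ✓
  (1,4): δ = 13.34°  ✓
  (1,5): δ = 49.91°  ·
  (2,3): δ = 100.79°  ·
  (2,4): δ = 51.76°  ·
  (2,5): δ = 15.19°  ✓
  (3,4): δ = 130.98°  ·
  (3,5): δ = 94.40°  ·
  (4,5): δ = 143.43°  ·
antipodal pairs: 4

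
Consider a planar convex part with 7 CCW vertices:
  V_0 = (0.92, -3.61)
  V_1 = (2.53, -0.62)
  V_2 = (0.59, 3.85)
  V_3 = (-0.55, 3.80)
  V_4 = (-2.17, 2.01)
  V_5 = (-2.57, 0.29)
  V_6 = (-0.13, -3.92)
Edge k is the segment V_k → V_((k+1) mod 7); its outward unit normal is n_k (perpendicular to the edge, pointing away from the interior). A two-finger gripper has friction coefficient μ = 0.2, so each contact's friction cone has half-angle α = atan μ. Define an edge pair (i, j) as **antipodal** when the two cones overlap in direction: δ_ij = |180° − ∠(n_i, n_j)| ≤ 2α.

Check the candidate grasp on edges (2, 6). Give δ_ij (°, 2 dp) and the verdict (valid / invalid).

δ = 13.94°, valid

α = atan 0.2 = 11.31°;  2α = 22.62°
edge 2: e_2 = (-1.14, -0.05);  n_2 = (-0.0438, +0.9990)
edge 6: e_6 = (+1.05, +0.31);  n_6 = (+0.2832, -0.9591)
∠(n_2, n_6) = 166.06°
δ = |180° − 166.06°| = 13.94°
13.94° ≤ 2α = 22.62°  →  valid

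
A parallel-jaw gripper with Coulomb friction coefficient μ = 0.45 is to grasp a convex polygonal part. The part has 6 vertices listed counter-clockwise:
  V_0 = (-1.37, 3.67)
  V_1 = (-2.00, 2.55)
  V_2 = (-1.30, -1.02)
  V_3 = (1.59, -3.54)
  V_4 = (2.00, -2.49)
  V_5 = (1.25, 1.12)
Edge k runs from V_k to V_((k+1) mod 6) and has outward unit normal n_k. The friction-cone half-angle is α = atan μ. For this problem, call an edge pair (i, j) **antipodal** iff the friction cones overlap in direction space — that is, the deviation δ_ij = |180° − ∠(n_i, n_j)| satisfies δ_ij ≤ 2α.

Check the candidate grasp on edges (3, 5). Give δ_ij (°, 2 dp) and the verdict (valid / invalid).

α = atan 0.45 = 24.23°;  2α = 48.46°
edge 3: e_3 = (+0.41, +1.05);  n_3 = (+0.9315, -0.3637)
edge 5: e_5 = (-2.62, +2.55);  n_5 = (+0.6975, +0.7166)
∠(n_3, n_5) = 67.11°
δ = |180° − 67.11°| = 112.89°
112.89° > 2α = 48.46°  →  invalid

δ = 112.89°, invalid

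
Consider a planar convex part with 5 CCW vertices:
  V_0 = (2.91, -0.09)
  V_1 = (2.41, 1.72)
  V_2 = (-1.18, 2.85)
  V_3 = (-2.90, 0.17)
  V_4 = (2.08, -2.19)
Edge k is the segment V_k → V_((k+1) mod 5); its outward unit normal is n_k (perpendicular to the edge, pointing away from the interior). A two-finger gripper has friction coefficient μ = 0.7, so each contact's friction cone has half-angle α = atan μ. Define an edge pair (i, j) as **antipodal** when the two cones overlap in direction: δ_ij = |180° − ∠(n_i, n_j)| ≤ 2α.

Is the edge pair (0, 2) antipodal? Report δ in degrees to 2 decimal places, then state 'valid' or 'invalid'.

δ = 48.13°, valid

α = atan 0.7 = 34.99°;  2α = 69.98°
edge 0: e_0 = (-0.50, +1.81);  n_0 = (+0.9639, +0.2663)
edge 2: e_2 = (-1.72, -2.68);  n_2 = (-0.8416, +0.5401)
∠(n_0, n_2) = 131.87°
δ = |180° − 131.87°| = 48.13°
48.13° ≤ 2α = 69.98°  →  valid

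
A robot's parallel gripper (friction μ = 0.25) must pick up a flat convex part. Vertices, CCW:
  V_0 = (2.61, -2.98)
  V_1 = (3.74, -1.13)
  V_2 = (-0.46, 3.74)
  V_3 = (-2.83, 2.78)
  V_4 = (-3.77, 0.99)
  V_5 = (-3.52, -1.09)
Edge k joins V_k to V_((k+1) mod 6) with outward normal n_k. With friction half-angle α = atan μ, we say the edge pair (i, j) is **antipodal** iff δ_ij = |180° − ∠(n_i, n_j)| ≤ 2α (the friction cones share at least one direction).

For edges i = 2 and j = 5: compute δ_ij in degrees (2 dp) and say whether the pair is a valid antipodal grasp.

α = atan 0.25 = 14.04°;  2α = 28.07°
edge 2: e_2 = (-2.37, -0.96);  n_2 = (-0.3754, +0.9268)
edge 5: e_5 = (+6.13, -1.89);  n_5 = (-0.2946, -0.9556)
∠(n_2, n_5) = 140.81°
δ = |180° − 140.81°| = 39.19°
39.19° > 2α = 28.07°  →  invalid

δ = 39.19°, invalid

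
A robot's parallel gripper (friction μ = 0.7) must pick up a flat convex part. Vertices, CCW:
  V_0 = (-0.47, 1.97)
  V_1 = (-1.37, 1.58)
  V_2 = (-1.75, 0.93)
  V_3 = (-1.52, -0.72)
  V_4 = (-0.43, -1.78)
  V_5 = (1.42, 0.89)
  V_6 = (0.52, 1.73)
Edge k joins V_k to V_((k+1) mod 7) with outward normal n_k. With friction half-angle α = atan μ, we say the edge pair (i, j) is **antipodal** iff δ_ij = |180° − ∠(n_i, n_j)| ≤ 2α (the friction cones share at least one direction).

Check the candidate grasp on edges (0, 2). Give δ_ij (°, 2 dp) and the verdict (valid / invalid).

δ = 105.49°, invalid

α = atan 0.7 = 34.99°;  2α = 69.98°
edge 0: e_0 = (-0.90, -0.39);  n_0 = (-0.3976, +0.9176)
edge 2: e_2 = (+0.23, -1.65);  n_2 = (-0.9904, -0.1381)
∠(n_0, n_2) = 74.51°
δ = |180° − 74.51°| = 105.49°
105.49° > 2α = 69.98°  →  invalid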